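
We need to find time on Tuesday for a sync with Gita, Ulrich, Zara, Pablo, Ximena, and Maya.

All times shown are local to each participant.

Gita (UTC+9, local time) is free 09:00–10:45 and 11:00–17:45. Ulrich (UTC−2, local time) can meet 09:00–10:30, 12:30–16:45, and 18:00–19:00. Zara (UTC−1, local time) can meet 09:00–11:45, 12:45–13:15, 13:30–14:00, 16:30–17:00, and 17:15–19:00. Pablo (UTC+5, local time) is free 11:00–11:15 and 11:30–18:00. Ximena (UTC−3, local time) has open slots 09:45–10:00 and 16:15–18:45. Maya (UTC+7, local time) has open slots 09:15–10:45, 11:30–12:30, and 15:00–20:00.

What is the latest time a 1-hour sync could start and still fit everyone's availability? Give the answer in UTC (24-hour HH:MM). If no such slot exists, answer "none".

Gita → UTC: 00:00–01:45, 02:00–08:45.
Ulrich → UTC: 11:00–12:30, 14:30–18:45, 20:00–21:00.
Zara → UTC: 10:00–12:45, 13:45–14:15, 14:30–15:00, 17:30–18:00, 18:15–20:00.
Pablo → UTC: 06:00–06:15, 06:30–13:00.
Ximena → UTC: 12:45–13:00, 19:15–21:45.
Maya → UTC: 02:15–03:45, 04:30–05:30, 08:00–13:00.
Gita ∩ Ulrich: (none).
Gita ∩ Ulrich ∩ Zara: (none).
Gita ∩ Ulrich ∩ Zara ∩ Pablo: (none).
Gita ∩ Ulrich ∩ Zara ∩ Pablo ∩ Ximena: (none).
Gita ∩ Ulrich ∩ Zara ∩ Pablo ∩ Ximena ∩ Maya: (none).
Windows ≥ 60 min: (none).

none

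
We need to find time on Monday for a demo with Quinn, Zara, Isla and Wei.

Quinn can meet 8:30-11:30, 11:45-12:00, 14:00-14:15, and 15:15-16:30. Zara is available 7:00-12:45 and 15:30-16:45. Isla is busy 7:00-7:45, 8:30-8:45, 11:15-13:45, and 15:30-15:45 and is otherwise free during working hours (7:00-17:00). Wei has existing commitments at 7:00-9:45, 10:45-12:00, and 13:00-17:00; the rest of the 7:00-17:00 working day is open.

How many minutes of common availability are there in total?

Isla free within 07:00–17:00: 07:45–08:30, 08:45–11:15, 13:45–15:30, 15:45–17:00.
Wei free within 07:00–17:00: 09:45–10:45, 12:00–13:00.
Quinn ∩ Zara: 08:30–11:30, 11:45–12:00, 15:30–16:30.
Quinn ∩ Zara ∩ Isla: 08:45–11:15, 15:45–16:30.
Quinn ∩ Zara ∩ Isla ∩ Wei: 09:45–10:45.
Total common minutes: 60.

60 minutes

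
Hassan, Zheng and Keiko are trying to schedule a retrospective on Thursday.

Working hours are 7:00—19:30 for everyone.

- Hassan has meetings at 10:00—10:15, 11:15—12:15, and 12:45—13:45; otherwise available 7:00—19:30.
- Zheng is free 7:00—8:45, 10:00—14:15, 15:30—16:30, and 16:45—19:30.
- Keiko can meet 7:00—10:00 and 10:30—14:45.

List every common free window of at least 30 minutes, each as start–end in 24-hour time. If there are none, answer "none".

Hassan free within 07:00–19:30: 07:00–10:00, 10:15–11:15, 12:15–12:45, 13:45–19:30.
Hassan ∩ Zheng: 07:00–08:45, 10:15–11:15, 12:15–12:45, 13:45–14:15, 15:30–16:30, 16:45–19:30.
Hassan ∩ Zheng ∩ Keiko: 07:00–08:45, 10:30–11:15, 12:15–12:45, 13:45–14:15.
Windows ≥ 30 min: 07:00–08:45, 10:30–11:15, 12:15–12:45, 13:45–14:15.

07:00–08:45, 10:30–11:15, 12:15–12:45, 13:45–14:15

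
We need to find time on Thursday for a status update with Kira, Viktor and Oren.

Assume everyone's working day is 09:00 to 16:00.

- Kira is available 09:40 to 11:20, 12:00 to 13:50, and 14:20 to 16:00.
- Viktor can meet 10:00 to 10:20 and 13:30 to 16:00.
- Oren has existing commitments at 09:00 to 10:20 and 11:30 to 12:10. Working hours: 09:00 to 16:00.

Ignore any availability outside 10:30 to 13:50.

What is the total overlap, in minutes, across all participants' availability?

20 minutes

Oren free within 09:00–16:00: 10:20–11:30, 12:10–16:00.
Kira ∩ Viktor: 10:00–10:20, 13:30–13:50, 14:20–16:00.
Kira ∩ Viktor ∩ Oren: 13:30–13:50, 14:20–16:00.
Restricted to 10:30–13:50: 13:30–13:50.
Total common minutes: 20.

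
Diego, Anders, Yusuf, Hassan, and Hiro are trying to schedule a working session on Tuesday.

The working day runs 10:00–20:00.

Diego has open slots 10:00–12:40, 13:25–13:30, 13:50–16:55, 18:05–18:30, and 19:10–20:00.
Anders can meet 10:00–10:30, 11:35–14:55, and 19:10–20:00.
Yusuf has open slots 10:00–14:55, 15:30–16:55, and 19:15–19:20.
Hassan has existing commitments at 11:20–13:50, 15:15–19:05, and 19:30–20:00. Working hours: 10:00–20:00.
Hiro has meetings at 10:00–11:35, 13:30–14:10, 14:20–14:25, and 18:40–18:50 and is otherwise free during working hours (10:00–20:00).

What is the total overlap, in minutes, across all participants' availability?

Hassan free within 10:00–20:00: 10:00–11:20, 13:50–15:15, 19:05–19:30.
Hiro free within 10:00–20:00: 11:35–13:30, 14:10–14:20, 14:25–18:40, 18:50–20:00.
Diego ∩ Anders: 10:00–10:30, 11:35–12:40, 13:25–13:30, 13:50–14:55, 19:10–20:00.
Diego ∩ Anders ∩ Yusuf: 10:00–10:30, 11:35–12:40, 13:25–13:30, 13:50–14:55, 19:15–19:20.
Diego ∩ Anders ∩ Yusuf ∩ Hassan: 10:00–10:30, 13:50–14:55, 19:15–19:20.
Diego ∩ Anders ∩ Yusuf ∩ Hassan ∩ Hiro: 14:10–14:20, 14:25–14:55, 19:15–19:20.
Total common minutes: 10 + 30 + 5 = 45.

45 minutes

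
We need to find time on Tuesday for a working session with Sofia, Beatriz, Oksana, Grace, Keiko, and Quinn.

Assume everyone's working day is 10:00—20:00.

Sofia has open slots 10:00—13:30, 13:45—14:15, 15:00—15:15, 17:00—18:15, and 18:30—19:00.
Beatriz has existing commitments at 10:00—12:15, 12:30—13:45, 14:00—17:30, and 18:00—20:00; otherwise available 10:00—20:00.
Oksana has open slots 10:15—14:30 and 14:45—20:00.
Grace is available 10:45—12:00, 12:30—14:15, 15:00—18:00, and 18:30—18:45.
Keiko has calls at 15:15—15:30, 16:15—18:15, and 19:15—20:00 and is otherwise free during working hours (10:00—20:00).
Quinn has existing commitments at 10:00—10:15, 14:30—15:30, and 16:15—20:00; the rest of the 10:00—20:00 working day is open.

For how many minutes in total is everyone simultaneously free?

15 minutes

Beatriz free within 10:00–20:00: 12:15–12:30, 13:45–14:00, 17:30–18:00.
Keiko free within 10:00–20:00: 10:00–15:15, 15:30–16:15, 18:15–19:15.
Quinn free within 10:00–20:00: 10:15–14:30, 15:30–16:15.
Sofia ∩ Beatriz: 12:15–12:30, 13:45–14:00, 17:30–18:00.
Sofia ∩ Beatriz ∩ Oksana: 12:15–12:30, 13:45–14:00, 17:30–18:00.
Sofia ∩ Beatriz ∩ Oksana ∩ Grace: 13:45–14:00, 17:30–18:00.
Sofia ∩ Beatriz ∩ Oksana ∩ Grace ∩ Keiko: 13:45–14:00.
Sofia ∩ Beatriz ∩ Oksana ∩ Grace ∩ Keiko ∩ Quinn: 13:45–14:00.
Total common minutes: 15.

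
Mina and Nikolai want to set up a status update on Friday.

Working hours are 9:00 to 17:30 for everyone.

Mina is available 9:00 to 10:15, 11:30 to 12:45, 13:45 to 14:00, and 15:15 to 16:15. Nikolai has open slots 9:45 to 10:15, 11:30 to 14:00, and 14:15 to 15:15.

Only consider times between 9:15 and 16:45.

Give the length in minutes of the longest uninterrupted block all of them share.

75 minutes

Mina ∩ Nikolai: 09:45–10:15, 11:30–12:45, 13:45–14:00.
Restricted to 09:15–16:45: 09:45–10:15, 11:30–12:45, 13:45–14:00.
Common window lengths: 30, 75, 15 min; longest is 75.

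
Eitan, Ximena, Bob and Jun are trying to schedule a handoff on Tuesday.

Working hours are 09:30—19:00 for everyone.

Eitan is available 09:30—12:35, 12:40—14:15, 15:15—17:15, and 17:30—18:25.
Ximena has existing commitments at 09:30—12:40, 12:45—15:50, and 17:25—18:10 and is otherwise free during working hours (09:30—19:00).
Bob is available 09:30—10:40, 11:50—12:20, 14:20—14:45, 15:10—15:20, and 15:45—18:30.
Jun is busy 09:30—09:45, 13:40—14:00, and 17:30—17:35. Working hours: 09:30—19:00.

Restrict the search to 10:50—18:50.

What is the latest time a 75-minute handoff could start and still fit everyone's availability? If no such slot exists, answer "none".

16:00

Ximena free within 09:30–19:00: 12:40–12:45, 15:50–17:25, 18:10–19:00.
Jun free within 09:30–19:00: 09:45–13:40, 14:00–17:30, 17:35–19:00.
Eitan ∩ Ximena: 12:40–12:45, 15:50–17:15, 18:10–18:25.
Eitan ∩ Ximena ∩ Bob: 15:50–17:15, 18:10–18:25.
Eitan ∩ Ximena ∩ Bob ∩ Jun: 15:50–17:15, 18:10–18:25.
Restricted to 10:50–18:50: 15:50–17:15, 18:10–18:25.
Windows ≥ 75 min: 15:50–17:15.
Latest start in the last window 15:50–17:15 is 17:15 − 75 min = 16:00.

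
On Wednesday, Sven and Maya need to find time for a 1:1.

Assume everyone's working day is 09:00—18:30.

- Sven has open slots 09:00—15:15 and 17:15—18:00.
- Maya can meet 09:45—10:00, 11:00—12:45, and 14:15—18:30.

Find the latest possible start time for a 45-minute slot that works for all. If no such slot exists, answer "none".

17:15

Sven ∩ Maya: 09:45–10:00, 11:00–12:45, 14:15–15:15, 17:15–18:00.
Windows ≥ 45 min: 11:00–12:45, 14:15–15:15, 17:15–18:00.
Latest start in the last window 17:15–18:00 is 18:00 − 45 min = 17:15.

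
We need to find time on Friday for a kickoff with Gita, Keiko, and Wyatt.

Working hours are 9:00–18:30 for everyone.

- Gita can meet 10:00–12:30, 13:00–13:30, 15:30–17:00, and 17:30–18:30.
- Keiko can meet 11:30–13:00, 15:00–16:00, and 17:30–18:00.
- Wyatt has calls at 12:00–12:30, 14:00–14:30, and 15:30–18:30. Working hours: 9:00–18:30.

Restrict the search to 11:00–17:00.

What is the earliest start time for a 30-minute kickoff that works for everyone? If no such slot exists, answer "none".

11:30

Wyatt free within 09:00–18:30: 09:00–12:00, 12:30–14:00, 14:30–15:30.
Gita ∩ Keiko: 11:30–12:30, 15:30–16:00, 17:30–18:00.
Gita ∩ Keiko ∩ Wyatt: 11:30–12:00.
Restricted to 11:00–17:00: 11:30–12:00.
Windows ≥ 30 min: 11:30–12:00.
Earliest such window starts at 11:30.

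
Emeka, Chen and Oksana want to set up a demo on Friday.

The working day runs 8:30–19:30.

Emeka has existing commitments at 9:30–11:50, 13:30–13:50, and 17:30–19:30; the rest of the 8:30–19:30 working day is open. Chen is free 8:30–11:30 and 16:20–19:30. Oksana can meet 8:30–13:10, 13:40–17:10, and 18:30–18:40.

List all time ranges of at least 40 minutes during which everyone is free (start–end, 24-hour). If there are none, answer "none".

Emeka free within 08:30–19:30: 08:30–09:30, 11:50–13:30, 13:50–17:30.
Emeka ∩ Chen: 08:30–09:30, 16:20–17:30.
Emeka ∩ Chen ∩ Oksana: 08:30–09:30, 16:20–17:10.
Windows ≥ 40 min: 08:30–09:30, 16:20–17:10.

08:30–09:30, 16:20–17:10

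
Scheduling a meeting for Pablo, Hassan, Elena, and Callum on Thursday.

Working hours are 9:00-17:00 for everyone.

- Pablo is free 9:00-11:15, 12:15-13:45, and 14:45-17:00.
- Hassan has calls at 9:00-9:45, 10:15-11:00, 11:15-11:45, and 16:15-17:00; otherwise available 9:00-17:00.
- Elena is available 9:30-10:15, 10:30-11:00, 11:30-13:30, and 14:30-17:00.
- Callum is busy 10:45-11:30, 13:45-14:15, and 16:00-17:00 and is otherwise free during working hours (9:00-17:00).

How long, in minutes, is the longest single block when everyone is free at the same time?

Hassan free within 09:00–17:00: 09:45–10:15, 11:00–11:15, 11:45–16:15.
Callum free within 09:00–17:00: 09:00–10:45, 11:30–13:45, 14:15–16:00.
Pablo ∩ Hassan: 09:45–10:15, 11:00–11:15, 12:15–13:45, 14:45–16:15.
Pablo ∩ Hassan ∩ Elena: 09:45–10:15, 12:15–13:30, 14:45–16:15.
Pablo ∩ Hassan ∩ Elena ∩ Callum: 09:45–10:15, 12:15–13:30, 14:45–16:00.
Common window lengths: 30, 75, 75 min; longest is 75.

75 minutes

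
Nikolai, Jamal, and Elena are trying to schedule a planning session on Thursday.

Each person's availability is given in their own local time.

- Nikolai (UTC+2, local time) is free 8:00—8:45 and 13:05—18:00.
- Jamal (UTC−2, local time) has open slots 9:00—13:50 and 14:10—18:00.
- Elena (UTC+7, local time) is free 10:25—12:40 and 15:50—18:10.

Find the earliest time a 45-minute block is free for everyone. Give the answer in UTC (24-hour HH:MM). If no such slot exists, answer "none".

Nikolai → UTC: 06:00–06:45, 11:05–16:00.
Jamal → UTC: 11:00–15:50, 16:10–20:00.
Elena → UTC: 03:25–05:40, 08:50–11:10.
Nikolai ∩ Jamal: 11:05–15:50.
Nikolai ∩ Jamal ∩ Elena: 11:05–11:10.
Windows ≥ 45 min: (none).

none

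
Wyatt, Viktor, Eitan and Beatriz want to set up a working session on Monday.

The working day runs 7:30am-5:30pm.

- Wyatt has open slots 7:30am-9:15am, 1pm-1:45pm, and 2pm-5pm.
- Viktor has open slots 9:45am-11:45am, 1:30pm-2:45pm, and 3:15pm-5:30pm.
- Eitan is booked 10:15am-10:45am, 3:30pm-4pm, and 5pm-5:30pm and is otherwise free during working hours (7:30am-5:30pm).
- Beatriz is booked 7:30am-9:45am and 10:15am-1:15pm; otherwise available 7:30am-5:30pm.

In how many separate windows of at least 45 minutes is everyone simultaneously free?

2

Eitan free within 07:30–17:30: 07:30–10:15, 10:45–15:30, 16:00–17:00.
Beatriz free within 07:30–17:30: 09:45–10:15, 13:15–17:30.
Wyatt ∩ Viktor: 13:30–13:45, 14:00–14:45, 15:15–17:00.
Wyatt ∩ Viktor ∩ Eitan: 13:30–13:45, 14:00–14:45, 15:15–15:30, 16:00–17:00.
Wyatt ∩ Viktor ∩ Eitan ∩ Beatriz: 13:30–13:45, 14:00–14:45, 15:15–15:30, 16:00–17:00.
Windows ≥ 45 min: 14:00–14:45, 16:00–17:00.
That's 2 windows.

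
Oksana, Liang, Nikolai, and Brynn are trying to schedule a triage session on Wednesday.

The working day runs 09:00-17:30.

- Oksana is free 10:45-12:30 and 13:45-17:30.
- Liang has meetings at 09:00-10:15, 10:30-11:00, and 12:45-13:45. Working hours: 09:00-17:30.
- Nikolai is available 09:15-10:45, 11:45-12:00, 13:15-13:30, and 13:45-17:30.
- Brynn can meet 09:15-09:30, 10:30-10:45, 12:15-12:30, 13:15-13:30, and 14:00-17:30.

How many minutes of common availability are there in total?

210 minutes

Liang free within 09:00–17:30: 10:15–10:30, 11:00–12:45, 13:45–17:30.
Oksana ∩ Liang: 11:00–12:30, 13:45–17:30.
Oksana ∩ Liang ∩ Nikolai: 11:45–12:00, 13:45–17:30.
Oksana ∩ Liang ∩ Nikolai ∩ Brynn: 14:00–17:30.
Total common minutes: 210.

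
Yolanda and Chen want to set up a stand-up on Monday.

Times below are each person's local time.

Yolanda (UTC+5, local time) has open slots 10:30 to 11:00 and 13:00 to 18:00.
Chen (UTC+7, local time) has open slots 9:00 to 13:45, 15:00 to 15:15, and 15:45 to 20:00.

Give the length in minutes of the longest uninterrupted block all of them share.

Yolanda → UTC: 05:30–06:00, 08:00–13:00.
Chen → UTC: 02:00–06:45, 08:00–08:15, 08:45–13:00.
Yolanda ∩ Chen: 05:30–06:00, 08:00–08:15, 08:45–13:00.
Common window lengths: 30, 15, 255 min; longest is 255.

255 minutes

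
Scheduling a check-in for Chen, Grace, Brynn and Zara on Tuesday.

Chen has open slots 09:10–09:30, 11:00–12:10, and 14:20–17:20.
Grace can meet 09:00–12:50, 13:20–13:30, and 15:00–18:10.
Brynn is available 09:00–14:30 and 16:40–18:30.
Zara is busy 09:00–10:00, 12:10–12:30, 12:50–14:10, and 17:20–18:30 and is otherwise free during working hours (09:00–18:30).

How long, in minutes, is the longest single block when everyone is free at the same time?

70 minutes

Zara free within 09:00–18:30: 10:00–12:10, 12:30–12:50, 14:10–17:20.
Chen ∩ Grace: 09:10–09:30, 11:00–12:10, 15:00–17:20.
Chen ∩ Grace ∩ Brynn: 09:10–09:30, 11:00–12:10, 16:40–17:20.
Chen ∩ Grace ∩ Brynn ∩ Zara: 11:00–12:10, 16:40–17:20.
Common window lengths: 70, 40 min; longest is 70.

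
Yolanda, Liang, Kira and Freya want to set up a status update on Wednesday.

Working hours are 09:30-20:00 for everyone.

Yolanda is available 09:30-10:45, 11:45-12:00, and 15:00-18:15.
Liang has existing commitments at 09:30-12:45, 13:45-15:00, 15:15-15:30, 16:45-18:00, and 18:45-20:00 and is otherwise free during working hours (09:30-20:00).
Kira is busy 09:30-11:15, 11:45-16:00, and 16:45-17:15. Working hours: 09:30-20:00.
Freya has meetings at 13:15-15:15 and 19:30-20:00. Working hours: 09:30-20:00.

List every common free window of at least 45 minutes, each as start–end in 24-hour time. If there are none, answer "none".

Liang free within 09:30–20:00: 12:45–13:45, 15:00–15:15, 15:30–16:45, 18:00–18:45.
Kira free within 09:30–20:00: 11:15–11:45, 16:00–16:45, 17:15–20:00.
Freya free within 09:30–20:00: 09:30–13:15, 15:15–19:30.
Yolanda ∩ Liang: 15:00–15:15, 15:30–16:45, 18:00–18:15.
Yolanda ∩ Liang ∩ Kira: 16:00–16:45, 18:00–18:15.
Yolanda ∩ Liang ∩ Kira ∩ Freya: 16:00–16:45, 18:00–18:15.
Windows ≥ 45 min: 16:00–16:45.

16:00–16:45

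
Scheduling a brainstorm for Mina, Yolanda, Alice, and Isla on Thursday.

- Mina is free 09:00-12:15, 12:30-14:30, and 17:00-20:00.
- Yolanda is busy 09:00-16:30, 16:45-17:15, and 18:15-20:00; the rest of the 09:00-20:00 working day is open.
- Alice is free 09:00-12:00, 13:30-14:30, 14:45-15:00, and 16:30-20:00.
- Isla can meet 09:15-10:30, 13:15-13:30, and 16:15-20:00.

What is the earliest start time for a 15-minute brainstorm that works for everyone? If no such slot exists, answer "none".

17:15

Yolanda free within 09:00–20:00: 16:30–16:45, 17:15–18:15.
Mina ∩ Yolanda: 17:15–18:15.
Mina ∩ Yolanda ∩ Alice: 17:15–18:15.
Mina ∩ Yolanda ∩ Alice ∩ Isla: 17:15–18:15.
Windows ≥ 15 min: 17:15–18:15.
Earliest such window starts at 17:15.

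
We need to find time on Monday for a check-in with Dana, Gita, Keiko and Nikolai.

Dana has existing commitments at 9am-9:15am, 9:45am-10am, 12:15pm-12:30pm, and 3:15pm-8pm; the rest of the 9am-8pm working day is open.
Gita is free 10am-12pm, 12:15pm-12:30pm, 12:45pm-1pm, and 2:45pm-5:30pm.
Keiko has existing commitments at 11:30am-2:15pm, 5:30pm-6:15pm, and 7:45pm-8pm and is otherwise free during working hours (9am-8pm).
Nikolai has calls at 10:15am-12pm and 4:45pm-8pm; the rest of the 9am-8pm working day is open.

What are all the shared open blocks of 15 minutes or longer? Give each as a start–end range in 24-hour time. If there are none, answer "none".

10:00–10:15, 14:45–15:15

Dana free within 09:00–20:00: 09:15–09:45, 10:00–12:15, 12:30–15:15.
Keiko free within 09:00–20:00: 09:00–11:30, 14:15–17:30, 18:15–19:45.
Nikolai free within 09:00–20:00: 09:00–10:15, 12:00–16:45.
Dana ∩ Gita: 10:00–12:00, 12:45–13:00, 14:45–15:15.
Dana ∩ Gita ∩ Keiko: 10:00–11:30, 14:45–15:15.
Dana ∩ Gita ∩ Keiko ∩ Nikolai: 10:00–10:15, 14:45–15:15.
Windows ≥ 15 min: 10:00–10:15, 14:45–15:15.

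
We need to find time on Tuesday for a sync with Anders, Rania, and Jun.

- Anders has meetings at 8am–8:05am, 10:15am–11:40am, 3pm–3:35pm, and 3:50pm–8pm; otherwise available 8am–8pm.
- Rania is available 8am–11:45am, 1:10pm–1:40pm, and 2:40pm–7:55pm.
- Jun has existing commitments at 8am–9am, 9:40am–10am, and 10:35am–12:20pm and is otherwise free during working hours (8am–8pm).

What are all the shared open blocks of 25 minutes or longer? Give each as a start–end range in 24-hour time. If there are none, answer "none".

09:00–09:40, 13:10–13:40

Anders free within 08:00–20:00: 08:05–10:15, 11:40–15:00, 15:35–15:50.
Jun free within 08:00–20:00: 09:00–09:40, 10:00–10:35, 12:20–20:00.
Anders ∩ Rania: 08:05–10:15, 11:40–11:45, 13:10–13:40, 14:40–15:00, 15:35–15:50.
Anders ∩ Rania ∩ Jun: 09:00–09:40, 10:00–10:15, 13:10–13:40, 14:40–15:00, 15:35–15:50.
Windows ≥ 25 min: 09:00–09:40, 13:10–13:40.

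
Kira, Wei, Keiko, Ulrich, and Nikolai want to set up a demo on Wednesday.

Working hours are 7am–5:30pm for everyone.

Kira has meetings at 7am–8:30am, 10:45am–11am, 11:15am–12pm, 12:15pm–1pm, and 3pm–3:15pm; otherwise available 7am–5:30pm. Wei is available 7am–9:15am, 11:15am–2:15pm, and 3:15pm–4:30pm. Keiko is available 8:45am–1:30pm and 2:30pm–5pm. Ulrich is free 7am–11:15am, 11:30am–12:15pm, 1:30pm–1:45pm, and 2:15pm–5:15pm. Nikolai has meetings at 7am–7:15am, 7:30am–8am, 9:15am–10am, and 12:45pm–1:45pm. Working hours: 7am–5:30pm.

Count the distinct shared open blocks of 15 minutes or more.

Kira free within 07:00–17:30: 08:30–10:45, 11:00–11:15, 12:00–12:15, 13:00–15:00, 15:15–17:30.
Nikolai free within 07:00–17:30: 07:15–07:30, 08:00–09:15, 10:00–12:45, 13:45–17:30.
Kira ∩ Wei: 08:30–09:15, 12:00–12:15, 13:00–14:15, 15:15–16:30.
Kira ∩ Wei ∩ Keiko: 08:45–09:15, 12:00–12:15, 13:00–13:30, 15:15–16:30.
Kira ∩ Wei ∩ Keiko ∩ Ulrich: 08:45–09:15, 12:00–12:15, 15:15–16:30.
Kira ∩ Wei ∩ Keiko ∩ Ulrich ∩ Nikolai: 08:45–09:15, 12:00–12:15, 15:15–16:30.
Windows ≥ 15 min: 08:45–09:15, 12:00–12:15, 15:15–16:30.
That's 3 windows.

3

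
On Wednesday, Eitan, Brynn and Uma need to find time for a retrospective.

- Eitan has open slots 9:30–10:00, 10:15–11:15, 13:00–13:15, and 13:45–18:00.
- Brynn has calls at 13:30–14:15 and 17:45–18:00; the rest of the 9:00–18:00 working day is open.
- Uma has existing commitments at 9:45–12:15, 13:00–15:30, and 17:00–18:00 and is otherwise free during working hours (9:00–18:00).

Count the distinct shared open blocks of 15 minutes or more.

Brynn free within 09:00–18:00: 09:00–13:30, 14:15–17:45.
Uma free within 09:00–18:00: 09:00–09:45, 12:15–13:00, 15:30–17:00.
Eitan ∩ Brynn: 09:30–10:00, 10:15–11:15, 13:00–13:15, 14:15–17:45.
Eitan ∩ Brynn ∩ Uma: 09:30–09:45, 15:30–17:00.
Windows ≥ 15 min: 09:30–09:45, 15:30–17:00.
That's 2 windows.

2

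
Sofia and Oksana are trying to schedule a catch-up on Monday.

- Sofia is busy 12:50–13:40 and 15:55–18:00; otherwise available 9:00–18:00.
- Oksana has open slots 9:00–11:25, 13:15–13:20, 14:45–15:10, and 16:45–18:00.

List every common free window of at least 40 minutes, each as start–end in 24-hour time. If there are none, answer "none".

Sofia free within 09:00–18:00: 09:00–12:50, 13:40–15:55.
Sofia ∩ Oksana: 09:00–11:25, 14:45–15:10.
Windows ≥ 40 min: 09:00–11:25.

09:00–11:25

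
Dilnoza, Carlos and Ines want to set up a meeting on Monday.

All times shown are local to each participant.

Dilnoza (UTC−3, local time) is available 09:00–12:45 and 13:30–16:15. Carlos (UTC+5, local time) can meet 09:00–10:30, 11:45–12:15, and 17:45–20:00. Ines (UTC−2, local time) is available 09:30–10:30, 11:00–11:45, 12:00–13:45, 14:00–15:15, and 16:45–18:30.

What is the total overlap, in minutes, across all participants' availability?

Dilnoza → UTC: 12:00–15:45, 16:30–19:15.
Carlos → UTC: 04:00–05:30, 06:45–07:15, 12:45–15:00.
Ines → UTC: 11:30–12:30, 13:00–13:45, 14:00–15:45, 16:00–17:15, 18:45–20:30.
Dilnoza ∩ Carlos: 12:45–15:00.
Dilnoza ∩ Carlos ∩ Ines: 13:00–13:45, 14:00–15:00.
Total common minutes: 45 + 60 = 105.

105 minutes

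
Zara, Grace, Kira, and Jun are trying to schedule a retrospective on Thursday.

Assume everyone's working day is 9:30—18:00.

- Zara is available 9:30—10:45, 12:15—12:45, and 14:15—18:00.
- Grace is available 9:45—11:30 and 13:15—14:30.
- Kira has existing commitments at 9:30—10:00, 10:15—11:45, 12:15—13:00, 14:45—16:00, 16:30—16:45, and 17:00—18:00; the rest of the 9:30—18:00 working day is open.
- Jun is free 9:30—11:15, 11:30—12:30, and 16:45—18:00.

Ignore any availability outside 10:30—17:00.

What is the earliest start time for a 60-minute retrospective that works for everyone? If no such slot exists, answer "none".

Kira free within 09:30–18:00: 10:00–10:15, 11:45–12:15, 13:00–14:45, 16:00–16:30, 16:45–17:00.
Zara ∩ Grace: 09:45–10:45, 14:15–14:30.
Zara ∩ Grace ∩ Kira: 10:00–10:15, 14:15–14:30.
Zara ∩ Grace ∩ Kira ∩ Jun: 10:00–10:15.
Restricted to 10:30–17:00: (none).
Windows ≥ 60 min: (none).

none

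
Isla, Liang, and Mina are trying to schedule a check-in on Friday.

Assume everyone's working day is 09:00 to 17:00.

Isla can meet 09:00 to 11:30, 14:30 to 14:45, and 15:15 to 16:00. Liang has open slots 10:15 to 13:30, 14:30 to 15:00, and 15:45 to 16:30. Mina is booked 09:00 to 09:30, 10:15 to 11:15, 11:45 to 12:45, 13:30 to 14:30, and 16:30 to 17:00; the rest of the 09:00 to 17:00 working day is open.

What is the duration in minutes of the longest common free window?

15 minutes

Mina free within 09:00–17:00: 09:30–10:15, 11:15–11:45, 12:45–13:30, 14:30–16:30.
Isla ∩ Liang: 10:15–11:30, 14:30–14:45, 15:45–16:00.
Isla ∩ Liang ∩ Mina: 11:15–11:30, 14:30–14:45, 15:45–16:00.
Common window lengths: 15, 15, 15 min; longest is 15.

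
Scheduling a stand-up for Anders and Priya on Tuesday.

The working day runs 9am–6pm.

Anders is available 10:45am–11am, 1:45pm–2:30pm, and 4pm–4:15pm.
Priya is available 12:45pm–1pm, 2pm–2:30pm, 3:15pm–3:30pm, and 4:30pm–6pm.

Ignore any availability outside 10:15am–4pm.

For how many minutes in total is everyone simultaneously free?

30 minutes

Anders ∩ Priya: 14:00–14:30.
Restricted to 10:15–16:00: 14:00–14:30.
Total common minutes: 30.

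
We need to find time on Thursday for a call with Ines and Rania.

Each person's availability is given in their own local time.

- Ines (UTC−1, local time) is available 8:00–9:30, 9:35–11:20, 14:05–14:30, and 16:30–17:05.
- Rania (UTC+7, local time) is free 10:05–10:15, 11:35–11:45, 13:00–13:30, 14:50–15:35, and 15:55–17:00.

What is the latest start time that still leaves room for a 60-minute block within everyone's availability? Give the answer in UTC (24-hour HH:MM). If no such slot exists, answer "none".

09:00

Ines → UTC: 09:00–10:30, 10:35–12:20, 15:05–15:30, 17:30–18:05.
Rania → UTC: 03:05–03:15, 04:35–04:45, 06:00–06:30, 07:50–08:35, 08:55–10:00.
Ines ∩ Rania: 09:00–10:00.
Windows ≥ 60 min: 09:00–10:00.
Latest start in the last window 09:00–10:00 is 10:00 − 60 min = 09:00.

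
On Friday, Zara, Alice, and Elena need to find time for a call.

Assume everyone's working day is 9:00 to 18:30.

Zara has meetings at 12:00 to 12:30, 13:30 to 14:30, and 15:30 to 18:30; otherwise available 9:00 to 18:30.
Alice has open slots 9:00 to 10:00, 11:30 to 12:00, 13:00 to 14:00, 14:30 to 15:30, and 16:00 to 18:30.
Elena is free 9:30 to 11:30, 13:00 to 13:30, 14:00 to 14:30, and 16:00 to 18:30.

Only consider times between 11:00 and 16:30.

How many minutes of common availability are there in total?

30 minutes

Zara free within 09:00–18:30: 09:00–12:00, 12:30–13:30, 14:30–15:30.
Zara ∩ Alice: 09:00–10:00, 11:30–12:00, 13:00–13:30, 14:30–15:30.
Zara ∩ Alice ∩ Elena: 09:30–10:00, 13:00–13:30.
Restricted to 11:00–16:30: 13:00–13:30.
Total common minutes: 30.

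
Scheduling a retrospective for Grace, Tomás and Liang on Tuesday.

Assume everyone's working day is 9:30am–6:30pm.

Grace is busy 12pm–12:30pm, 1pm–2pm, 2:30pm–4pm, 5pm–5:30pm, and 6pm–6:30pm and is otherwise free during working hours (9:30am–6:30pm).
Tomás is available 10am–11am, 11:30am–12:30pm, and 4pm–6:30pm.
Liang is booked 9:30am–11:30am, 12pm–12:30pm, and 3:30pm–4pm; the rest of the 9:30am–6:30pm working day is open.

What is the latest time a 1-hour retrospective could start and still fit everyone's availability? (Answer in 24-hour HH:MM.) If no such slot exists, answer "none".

16:00

Grace free within 09:30–18:30: 09:30–12:00, 12:30–13:00, 14:00–14:30, 16:00–17:00, 17:30–18:00.
Liang free within 09:30–18:30: 11:30–12:00, 12:30–15:30, 16:00–18:30.
Grace ∩ Tomás: 10:00–11:00, 11:30–12:00, 16:00–17:00, 17:30–18:00.
Grace ∩ Tomás ∩ Liang: 11:30–12:00, 16:00–17:00, 17:30–18:00.
Windows ≥ 60 min: 16:00–17:00.
Latest start in the last window 16:00–17:00 is 17:00 − 60 min = 16:00.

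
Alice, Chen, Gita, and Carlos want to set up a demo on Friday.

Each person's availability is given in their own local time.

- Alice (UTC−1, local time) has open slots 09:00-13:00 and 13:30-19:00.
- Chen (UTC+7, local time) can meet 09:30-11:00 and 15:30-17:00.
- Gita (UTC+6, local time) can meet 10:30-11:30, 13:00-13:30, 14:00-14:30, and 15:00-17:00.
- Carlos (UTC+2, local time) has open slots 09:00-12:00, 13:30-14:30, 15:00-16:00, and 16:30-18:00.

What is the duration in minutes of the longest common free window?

Alice → UTC: 10:00–14:00, 14:30–20:00.
Chen → UTC: 02:30–04:00, 08:30–10:00.
Gita → UTC: 04:30–05:30, 07:00–07:30, 08:00–08:30, 09:00–11:00.
Carlos → UTC: 07:00–10:00, 11:30–12:30, 13:00–14:00, 14:30–16:00.
Alice ∩ Chen: (none).
Alice ∩ Chen ∩ Gita: (none).
Alice ∩ Chen ∩ Gita ∩ Carlos: (none).
No common window.

0 minutes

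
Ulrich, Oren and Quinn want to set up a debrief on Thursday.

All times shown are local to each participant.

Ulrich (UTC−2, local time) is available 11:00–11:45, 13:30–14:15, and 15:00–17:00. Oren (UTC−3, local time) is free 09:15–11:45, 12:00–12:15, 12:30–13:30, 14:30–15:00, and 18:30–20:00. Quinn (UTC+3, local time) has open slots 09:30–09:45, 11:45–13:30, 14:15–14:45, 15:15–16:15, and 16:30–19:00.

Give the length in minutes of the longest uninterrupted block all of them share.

30 minutes

Ulrich → UTC: 13:00–13:45, 15:30–16:15, 17:00–19:00.
Oren → UTC: 12:15–14:45, 15:00–15:15, 15:30–16:30, 17:30–18:00, 21:30–23:00.
Quinn → UTC: 06:30–06:45, 08:45–10:30, 11:15–11:45, 12:15–13:15, 13:30–16:00.
Ulrich ∩ Oren: 13:00–13:45, 15:30–16:15, 17:30–18:00.
Ulrich ∩ Oren ∩ Quinn: 13:00–13:15, 13:30–13:45, 15:30–16:00.
Common window lengths: 15, 15, 30 min; longest is 30.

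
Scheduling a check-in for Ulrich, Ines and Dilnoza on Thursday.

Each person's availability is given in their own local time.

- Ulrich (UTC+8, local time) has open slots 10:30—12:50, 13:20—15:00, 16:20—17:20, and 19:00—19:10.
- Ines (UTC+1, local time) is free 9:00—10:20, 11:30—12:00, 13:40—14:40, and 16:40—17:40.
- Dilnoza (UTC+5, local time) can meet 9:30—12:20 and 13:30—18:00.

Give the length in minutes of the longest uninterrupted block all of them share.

Ulrich → UTC: 02:30–04:50, 05:20–07:00, 08:20–09:20, 11:00–11:10.
Ines → UTC: 08:00–09:20, 10:30–11:00, 12:40–13:40, 15:40–16:40.
Dilnoza → UTC: 04:30–07:20, 08:30–13:00.
Ulrich ∩ Ines: 08:20–09:20.
Ulrich ∩ Ines ∩ Dilnoza: 08:30–09:20.
Single common window of 50 minutes.

50 minutes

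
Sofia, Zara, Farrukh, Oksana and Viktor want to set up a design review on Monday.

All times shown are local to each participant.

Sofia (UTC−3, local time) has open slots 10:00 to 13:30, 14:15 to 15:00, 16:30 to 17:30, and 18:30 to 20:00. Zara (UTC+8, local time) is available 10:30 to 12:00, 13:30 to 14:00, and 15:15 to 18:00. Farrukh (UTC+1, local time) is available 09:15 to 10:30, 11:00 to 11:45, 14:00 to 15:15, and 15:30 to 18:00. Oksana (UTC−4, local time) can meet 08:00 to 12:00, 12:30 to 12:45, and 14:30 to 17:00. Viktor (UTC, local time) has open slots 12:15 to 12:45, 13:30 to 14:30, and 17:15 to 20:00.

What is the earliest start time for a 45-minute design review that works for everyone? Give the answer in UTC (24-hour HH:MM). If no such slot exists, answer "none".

Sofia → UTC: 13:00–16:30, 17:15–18:00, 19:30–20:30, 21:30–23:00.
Zara → UTC: 02:30–04:00, 05:30–06:00, 07:15–10:00.
Farrukh → UTC: 08:15–09:30, 10:00–10:45, 13:00–14:15, 14:30–17:00.
Oksana → UTC: 12:00–16:00, 16:30–16:45, 18:30–21:00.
Viktor → UTC: 12:15–12:45, 13:30–14:30, 17:15–20:00.
Sofia ∩ Zara: (none).
Sofia ∩ Zara ∩ Farrukh: (none).
Sofia ∩ Zara ∩ Farrukh ∩ Oksana: (none).
Sofia ∩ Zara ∩ Farrukh ∩ Oksana ∩ Viktor: (none).
Windows ≥ 45 min: (none).

none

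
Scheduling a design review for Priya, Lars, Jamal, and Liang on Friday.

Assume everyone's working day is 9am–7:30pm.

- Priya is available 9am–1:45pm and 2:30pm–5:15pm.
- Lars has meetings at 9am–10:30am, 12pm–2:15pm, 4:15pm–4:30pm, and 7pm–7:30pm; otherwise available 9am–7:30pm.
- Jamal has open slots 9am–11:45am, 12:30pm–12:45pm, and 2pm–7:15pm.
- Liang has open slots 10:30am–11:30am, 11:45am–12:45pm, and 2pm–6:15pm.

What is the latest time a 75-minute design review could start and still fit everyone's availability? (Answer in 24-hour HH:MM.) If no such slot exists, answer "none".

15:00

Lars free within 09:00–19:30: 10:30–12:00, 14:15–16:15, 16:30–19:00.
Priya ∩ Lars: 10:30–12:00, 14:30–16:15, 16:30–17:15.
Priya ∩ Lars ∩ Jamal: 10:30–11:45, 14:30–16:15, 16:30–17:15.
Priya ∩ Lars ∩ Jamal ∩ Liang: 10:30–11:30, 14:30–16:15, 16:30–17:15.
Windows ≥ 75 min: 14:30–16:15.
Latest start in the last window 14:30–16:15 is 16:15 − 75 min = 15:00.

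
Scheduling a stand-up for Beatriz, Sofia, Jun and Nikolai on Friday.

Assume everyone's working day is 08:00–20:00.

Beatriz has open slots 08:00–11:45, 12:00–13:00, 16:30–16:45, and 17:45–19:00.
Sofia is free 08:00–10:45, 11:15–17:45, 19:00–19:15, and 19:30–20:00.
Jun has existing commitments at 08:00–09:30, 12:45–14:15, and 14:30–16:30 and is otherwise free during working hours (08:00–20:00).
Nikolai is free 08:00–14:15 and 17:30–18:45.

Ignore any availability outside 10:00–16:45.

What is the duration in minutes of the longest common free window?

Jun free within 08:00–20:00: 09:30–12:45, 14:15–14:30, 16:30–20:00.
Beatriz ∩ Sofia: 08:00–10:45, 11:15–11:45, 12:00–13:00, 16:30–16:45.
Beatriz ∩ Sofia ∩ Jun: 09:30–10:45, 11:15–11:45, 12:00–12:45, 16:30–16:45.
Beatriz ∩ Sofia ∩ Jun ∩ Nikolai: 09:30–10:45, 11:15–11:45, 12:00–12:45.
Restricted to 10:00–16:45: 10:00–10:45, 11:15–11:45, 12:00–12:45.
Common window lengths: 45, 30, 45 min; longest is 45.

45 minutes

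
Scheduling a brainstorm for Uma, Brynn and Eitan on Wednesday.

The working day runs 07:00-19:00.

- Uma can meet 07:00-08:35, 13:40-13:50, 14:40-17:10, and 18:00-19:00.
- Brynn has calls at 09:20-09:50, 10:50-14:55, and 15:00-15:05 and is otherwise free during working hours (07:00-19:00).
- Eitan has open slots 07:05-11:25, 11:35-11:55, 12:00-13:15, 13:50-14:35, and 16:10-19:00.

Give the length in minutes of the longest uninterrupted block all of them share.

90 minutes

Brynn free within 07:00–19:00: 07:00–09:20, 09:50–10:50, 14:55–15:00, 15:05–19:00.
Uma ∩ Brynn: 07:00–08:35, 14:55–15:00, 15:05–17:10, 18:00–19:00.
Uma ∩ Brynn ∩ Eitan: 07:05–08:35, 16:10–17:10, 18:00–19:00.
Common window lengths: 90, 60, 60 min; longest is 90.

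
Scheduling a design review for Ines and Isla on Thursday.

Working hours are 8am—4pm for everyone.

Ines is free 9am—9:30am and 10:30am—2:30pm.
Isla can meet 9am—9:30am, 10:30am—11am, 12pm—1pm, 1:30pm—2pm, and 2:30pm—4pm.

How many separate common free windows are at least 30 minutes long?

4

Ines ∩ Isla: 09:00–09:30, 10:30–11:00, 12:00–13:00, 13:30–14:00.
Windows ≥ 30 min: 09:00–09:30, 10:30–11:00, 12:00–13:00, 13:30–14:00.
That's 4 windows.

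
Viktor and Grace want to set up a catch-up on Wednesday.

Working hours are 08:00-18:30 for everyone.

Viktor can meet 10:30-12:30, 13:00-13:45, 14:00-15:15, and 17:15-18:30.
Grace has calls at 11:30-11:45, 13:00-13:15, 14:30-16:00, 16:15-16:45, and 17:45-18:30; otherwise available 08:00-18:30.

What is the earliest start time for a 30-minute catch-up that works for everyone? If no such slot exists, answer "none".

Grace free within 08:00–18:30: 08:00–11:30, 11:45–13:00, 13:15–14:30, 16:00–16:15, 16:45–17:45.
Viktor ∩ Grace: 10:30–11:30, 11:45–12:30, 13:15–13:45, 14:00–14:30, 17:15–17:45.
Windows ≥ 30 min: 10:30–11:30, 11:45–12:30, 13:15–13:45, 14:00–14:30, 17:15–17:45.
Earliest such window starts at 10:30.

10:30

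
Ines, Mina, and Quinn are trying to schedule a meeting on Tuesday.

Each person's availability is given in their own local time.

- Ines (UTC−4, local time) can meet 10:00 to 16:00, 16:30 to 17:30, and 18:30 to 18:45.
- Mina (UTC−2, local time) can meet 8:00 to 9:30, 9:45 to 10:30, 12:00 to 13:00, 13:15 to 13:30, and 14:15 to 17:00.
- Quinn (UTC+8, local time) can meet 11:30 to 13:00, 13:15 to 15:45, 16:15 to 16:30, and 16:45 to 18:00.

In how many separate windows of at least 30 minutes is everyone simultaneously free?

Ines → UTC: 14:00–20:00, 20:30–21:30, 22:30–22:45.
Mina → UTC: 10:00–11:30, 11:45–12:30, 14:00–15:00, 15:15–15:30, 16:15–19:00.
Quinn → UTC: 03:30–05:00, 05:15–07:45, 08:15–08:30, 08:45–10:00.
Ines ∩ Mina: 14:00–15:00, 15:15–15:30, 16:15–19:00.
Ines ∩ Mina ∩ Quinn: (none).
Windows ≥ 30 min: (none).
That's 0 windows.

0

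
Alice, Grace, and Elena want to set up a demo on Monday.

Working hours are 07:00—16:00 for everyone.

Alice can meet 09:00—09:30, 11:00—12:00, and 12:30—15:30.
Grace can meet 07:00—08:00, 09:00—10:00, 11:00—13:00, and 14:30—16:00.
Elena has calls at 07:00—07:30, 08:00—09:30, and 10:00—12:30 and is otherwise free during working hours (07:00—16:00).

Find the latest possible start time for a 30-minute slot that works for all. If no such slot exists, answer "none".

Elena free within 07:00–16:00: 07:30–08:00, 09:30–10:00, 12:30–16:00.
Alice ∩ Grace: 09:00–09:30, 11:00–12:00, 12:30–13:00, 14:30–15:30.
Alice ∩ Grace ∩ Elena: 12:30–13:00, 14:30–15:30.
Windows ≥ 30 min: 12:30–13:00, 14:30–15:30.
Latest start in the last window 14:30–15:30 is 15:30 − 30 min = 15:00.

15:00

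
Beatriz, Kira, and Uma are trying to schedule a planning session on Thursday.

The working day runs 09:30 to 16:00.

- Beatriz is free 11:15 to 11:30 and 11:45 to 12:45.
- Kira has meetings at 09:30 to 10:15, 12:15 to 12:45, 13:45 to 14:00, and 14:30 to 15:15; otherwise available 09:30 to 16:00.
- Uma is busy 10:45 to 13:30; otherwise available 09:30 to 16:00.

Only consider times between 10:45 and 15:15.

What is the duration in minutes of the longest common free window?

Kira free within 09:30–16:00: 10:15–12:15, 12:45–13:45, 14:00–14:30, 15:15–16:00.
Uma free within 09:30–16:00: 09:30–10:45, 13:30–16:00.
Beatriz ∩ Kira: 11:15–11:30, 11:45–12:15.
Beatriz ∩ Kira ∩ Uma: (none).
Restricted to 10:45–15:15: (none).
No common window.

0 minutes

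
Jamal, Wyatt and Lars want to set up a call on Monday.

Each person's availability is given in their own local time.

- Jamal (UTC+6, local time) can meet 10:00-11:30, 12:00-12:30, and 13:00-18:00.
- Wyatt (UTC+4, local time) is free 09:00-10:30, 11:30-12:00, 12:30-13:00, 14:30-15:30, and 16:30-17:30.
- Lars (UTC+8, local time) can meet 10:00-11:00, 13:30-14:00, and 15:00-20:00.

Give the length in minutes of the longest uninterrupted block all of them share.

Jamal → UTC: 04:00–05:30, 06:00–06:30, 07:00–12:00.
Wyatt → UTC: 05:00–06:30, 07:30–08:00, 08:30–09:00, 10:30–11:30, 12:30–13:30.
Lars → UTC: 02:00–03:00, 05:30–06:00, 07:00–12:00.
Jamal ∩ Wyatt: 05:00–05:30, 06:00–06:30, 07:30–08:00, 08:30–09:00, 10:30–11:30.
Jamal ∩ Wyatt ∩ Lars: 07:30–08:00, 08:30–09:00, 10:30–11:30.
Common window lengths: 30, 30, 60 min; longest is 60.

60 minutes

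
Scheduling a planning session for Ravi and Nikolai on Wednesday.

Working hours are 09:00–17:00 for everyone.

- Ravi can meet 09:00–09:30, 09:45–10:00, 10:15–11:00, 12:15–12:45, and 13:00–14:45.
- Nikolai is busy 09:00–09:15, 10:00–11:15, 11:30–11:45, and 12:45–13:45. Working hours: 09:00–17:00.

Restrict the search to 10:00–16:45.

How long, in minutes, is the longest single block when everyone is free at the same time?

60 minutes

Nikolai free within 09:00–17:00: 09:15–10:00, 11:15–11:30, 11:45–12:45, 13:45–17:00.
Ravi ∩ Nikolai: 09:15–09:30, 09:45–10:00, 12:15–12:45, 13:45–14:45.
Restricted to 10:00–16:45: 12:15–12:45, 13:45–14:45.
Common window lengths: 30, 60 min; longest is 60.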